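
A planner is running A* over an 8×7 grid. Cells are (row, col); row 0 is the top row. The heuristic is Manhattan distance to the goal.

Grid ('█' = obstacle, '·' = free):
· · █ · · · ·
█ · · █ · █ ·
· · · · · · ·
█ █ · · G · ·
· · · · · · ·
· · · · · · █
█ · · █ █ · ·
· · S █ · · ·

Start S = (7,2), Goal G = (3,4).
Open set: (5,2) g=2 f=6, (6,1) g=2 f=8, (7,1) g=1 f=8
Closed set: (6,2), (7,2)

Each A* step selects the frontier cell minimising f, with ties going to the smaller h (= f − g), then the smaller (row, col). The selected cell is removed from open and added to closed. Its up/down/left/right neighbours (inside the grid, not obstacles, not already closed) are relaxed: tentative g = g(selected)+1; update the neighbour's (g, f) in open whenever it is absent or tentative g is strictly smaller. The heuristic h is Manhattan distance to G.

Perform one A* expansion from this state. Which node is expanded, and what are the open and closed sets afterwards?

step 1: expand (5,2) (f=6, h=4) → closed; open now [(4,2) g=3 f=6, (5,1) g=3 f=8, (5,3) g=3 f=6, (6,1) g=2 f=8, (7,1) g=1 f=8]

expanded=(5,2); open=[(4,2) g=3 f=6, (5,1) g=3 f=8, (5,3) g=3 f=6, (6,1) g=2 f=8, (7,1) g=1 f=8]; closed=[(5,2), (6,2), (7,2)]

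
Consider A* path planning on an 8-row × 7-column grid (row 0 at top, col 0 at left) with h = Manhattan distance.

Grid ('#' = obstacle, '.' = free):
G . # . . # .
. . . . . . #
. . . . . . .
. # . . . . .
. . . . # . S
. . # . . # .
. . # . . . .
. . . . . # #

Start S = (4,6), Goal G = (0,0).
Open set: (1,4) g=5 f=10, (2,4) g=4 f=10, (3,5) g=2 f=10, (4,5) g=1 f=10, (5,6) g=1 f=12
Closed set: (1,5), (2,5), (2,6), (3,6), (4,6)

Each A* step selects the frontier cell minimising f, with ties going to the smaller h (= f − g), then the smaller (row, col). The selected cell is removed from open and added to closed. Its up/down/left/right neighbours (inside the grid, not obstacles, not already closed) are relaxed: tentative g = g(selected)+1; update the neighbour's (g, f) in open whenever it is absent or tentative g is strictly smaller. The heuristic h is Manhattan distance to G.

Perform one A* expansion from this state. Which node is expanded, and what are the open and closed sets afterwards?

step 1: expand (1,4) (f=10, h=5) → closed; open now [(0,4) g=6 f=10, (1,3) g=6 f=10, (2,4) g=4 f=10, (3,5) g=2 f=10, (4,5) g=1 f=10, (5,6) g=1 f=12]

expanded=(1,4); open=[(0,4) g=6 f=10, (1,3) g=6 f=10, (2,4) g=4 f=10, (3,5) g=2 f=10, (4,5) g=1 f=10, (5,6) g=1 f=12]; closed=[(1,4), (1,5), (2,5), (2,6), (3,6), (4,6)]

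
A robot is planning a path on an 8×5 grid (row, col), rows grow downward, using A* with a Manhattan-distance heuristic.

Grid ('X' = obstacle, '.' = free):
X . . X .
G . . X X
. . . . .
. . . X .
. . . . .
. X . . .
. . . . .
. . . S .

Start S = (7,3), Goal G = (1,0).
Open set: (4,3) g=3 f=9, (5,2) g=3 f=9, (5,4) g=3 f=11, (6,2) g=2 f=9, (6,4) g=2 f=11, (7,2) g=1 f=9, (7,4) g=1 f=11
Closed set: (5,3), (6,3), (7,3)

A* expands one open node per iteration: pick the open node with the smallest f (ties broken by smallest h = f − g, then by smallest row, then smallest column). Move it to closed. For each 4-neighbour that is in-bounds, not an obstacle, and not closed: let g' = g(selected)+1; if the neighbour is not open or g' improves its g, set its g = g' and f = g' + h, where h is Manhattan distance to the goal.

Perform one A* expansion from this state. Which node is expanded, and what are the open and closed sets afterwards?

step 1: expand (4,3) (f=9, h=6) → closed; open now [(4,2) g=4 f=9, (4,4) g=4 f=11, (5,2) g=3 f=9, (5,4) g=3 f=11, (6,2) g=2 f=9, (6,4) g=2 f=11, (7,2) g=1 f=9, (7,4) g=1 f=11]

expanded=(4,3); open=[(4,2) g=4 f=9, (4,4) g=4 f=11, (5,2) g=3 f=9, (5,4) g=3 f=11, (6,2) g=2 f=9, (6,4) g=2 f=11, (7,2) g=1 f=9, (7,4) g=1 f=11]; closed=[(4,3), (5,3), (6,3), (7,3)]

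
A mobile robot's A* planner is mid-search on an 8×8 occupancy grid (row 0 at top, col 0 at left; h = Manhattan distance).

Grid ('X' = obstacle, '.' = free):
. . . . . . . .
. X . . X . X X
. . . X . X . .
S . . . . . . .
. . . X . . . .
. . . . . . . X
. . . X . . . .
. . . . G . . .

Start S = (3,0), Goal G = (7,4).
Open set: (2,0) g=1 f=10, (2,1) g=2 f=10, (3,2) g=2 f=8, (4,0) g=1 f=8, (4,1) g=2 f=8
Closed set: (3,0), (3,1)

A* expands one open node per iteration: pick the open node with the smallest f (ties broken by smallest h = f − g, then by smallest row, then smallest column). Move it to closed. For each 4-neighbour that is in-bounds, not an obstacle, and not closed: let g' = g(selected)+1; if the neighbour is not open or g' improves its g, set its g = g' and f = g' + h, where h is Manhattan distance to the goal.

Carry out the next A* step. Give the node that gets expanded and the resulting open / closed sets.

step 1: expand (3,2) (f=8, h=6) → closed; open now [(2,0) g=1 f=10, (2,1) g=2 f=10, (2,2) g=3 f=10, (3,3) g=3 f=8, (4,0) g=1 f=8, (4,1) g=2 f=8, (4,2) g=3 f=8]

expanded=(3,2); open=[(2,0) g=1 f=10, (2,1) g=2 f=10, (2,2) g=3 f=10, (3,3) g=3 f=8, (4,0) g=1 f=8, (4,1) g=2 f=8, (4,2) g=3 f=8]; closed=[(3,0), (3,1), (3,2)]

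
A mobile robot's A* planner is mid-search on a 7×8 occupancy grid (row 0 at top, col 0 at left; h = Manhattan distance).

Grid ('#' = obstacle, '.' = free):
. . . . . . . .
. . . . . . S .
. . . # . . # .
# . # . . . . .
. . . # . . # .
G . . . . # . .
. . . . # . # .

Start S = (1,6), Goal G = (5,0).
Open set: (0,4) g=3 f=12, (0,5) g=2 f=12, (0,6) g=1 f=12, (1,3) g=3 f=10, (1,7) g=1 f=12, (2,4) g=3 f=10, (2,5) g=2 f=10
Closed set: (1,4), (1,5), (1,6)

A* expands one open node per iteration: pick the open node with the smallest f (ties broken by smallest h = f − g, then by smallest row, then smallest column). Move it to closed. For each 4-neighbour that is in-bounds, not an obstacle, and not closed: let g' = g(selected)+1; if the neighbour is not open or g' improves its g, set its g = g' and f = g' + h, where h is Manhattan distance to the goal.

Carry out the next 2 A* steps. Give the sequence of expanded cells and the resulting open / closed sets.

order=[(1,3) → (1,2)]; open=[(0,2) g=5 f=12, (0,3) g=4 f=12, (0,4) g=3 f=12, (0,5) g=2 f=12, (0,6) g=1 f=12, (1,1) g=5 f=10, (1,7) g=1 f=12, (2,2) g=5 f=10, (2,4) g=3 f=10, (2,5) g=2 f=10]; closed=[(1,2), (1,3), (1,4), (1,5), (1,6)]

step 1: expand (1,3) (f=10, h=7) → closed; open now [(0,3) g=4 f=12, (0,4) g=3 f=12, (0,5) g=2 f=12, (0,6) g=1 f=12, (1,2) g=4 f=10, (1,7) g=1 f=12, (2,4) g=3 f=10, (2,5) g=2 f=10]
step 2: expand (1,2) (f=10, h=6) → closed; open now [(0,2) g=5 f=12, (0,3) g=4 f=12, (0,4) g=3 f=12, (0,5) g=2 f=12, (0,6) g=1 f=12, (1,1) g=5 f=10, (1,7) g=1 f=12, (2,2) g=5 f=10, (2,4) g=3 f=10, (2,5) g=2 f=10]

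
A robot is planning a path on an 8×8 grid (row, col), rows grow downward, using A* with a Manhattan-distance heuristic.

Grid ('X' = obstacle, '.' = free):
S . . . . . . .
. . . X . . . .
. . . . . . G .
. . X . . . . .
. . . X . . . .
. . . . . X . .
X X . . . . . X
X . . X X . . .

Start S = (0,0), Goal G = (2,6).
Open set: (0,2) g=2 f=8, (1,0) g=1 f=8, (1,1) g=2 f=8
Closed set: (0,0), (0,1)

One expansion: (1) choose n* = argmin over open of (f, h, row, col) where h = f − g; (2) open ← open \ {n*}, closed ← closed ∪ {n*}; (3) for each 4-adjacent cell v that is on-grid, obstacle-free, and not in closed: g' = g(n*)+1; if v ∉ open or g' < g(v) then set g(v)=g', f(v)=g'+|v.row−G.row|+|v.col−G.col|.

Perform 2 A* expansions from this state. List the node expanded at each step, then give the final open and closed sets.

order=[(0,2) → (0,3)]; open=[(0,4) g=4 f=8, (1,0) g=1 f=8, (1,1) g=2 f=8, (1,2) g=3 f=8]; closed=[(0,0), (0,1), (0,2), (0,3)]

step 1: expand (0,2) (f=8, h=6) → closed; open now [(0,3) g=3 f=8, (1,0) g=1 f=8, (1,1) g=2 f=8, (1,2) g=3 f=8]
step 2: expand (0,3) (f=8, h=5) → closed; open now [(0,4) g=4 f=8, (1,0) g=1 f=8, (1,1) g=2 f=8, (1,2) g=3 f=8]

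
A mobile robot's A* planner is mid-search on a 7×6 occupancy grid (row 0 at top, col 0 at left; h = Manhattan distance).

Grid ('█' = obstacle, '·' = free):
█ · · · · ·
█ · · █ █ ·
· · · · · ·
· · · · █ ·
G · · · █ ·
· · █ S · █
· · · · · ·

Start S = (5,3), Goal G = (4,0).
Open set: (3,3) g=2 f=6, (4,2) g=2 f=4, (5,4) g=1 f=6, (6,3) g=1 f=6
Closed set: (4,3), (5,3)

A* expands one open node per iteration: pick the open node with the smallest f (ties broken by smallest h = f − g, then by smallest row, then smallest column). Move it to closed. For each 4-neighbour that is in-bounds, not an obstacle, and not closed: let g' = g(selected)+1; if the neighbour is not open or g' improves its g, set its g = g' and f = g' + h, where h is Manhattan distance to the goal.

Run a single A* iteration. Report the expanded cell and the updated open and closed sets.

step 1: expand (4,2) (f=4, h=2) → closed; open now [(3,2) g=3 f=6, (3,3) g=2 f=6, (4,1) g=3 f=4, (5,4) g=1 f=6, (6,3) g=1 f=6]

expanded=(4,2); open=[(3,2) g=3 f=6, (3,3) g=2 f=6, (4,1) g=3 f=4, (5,4) g=1 f=6, (6,3) g=1 f=6]; closed=[(4,2), (4,3), (5,3)]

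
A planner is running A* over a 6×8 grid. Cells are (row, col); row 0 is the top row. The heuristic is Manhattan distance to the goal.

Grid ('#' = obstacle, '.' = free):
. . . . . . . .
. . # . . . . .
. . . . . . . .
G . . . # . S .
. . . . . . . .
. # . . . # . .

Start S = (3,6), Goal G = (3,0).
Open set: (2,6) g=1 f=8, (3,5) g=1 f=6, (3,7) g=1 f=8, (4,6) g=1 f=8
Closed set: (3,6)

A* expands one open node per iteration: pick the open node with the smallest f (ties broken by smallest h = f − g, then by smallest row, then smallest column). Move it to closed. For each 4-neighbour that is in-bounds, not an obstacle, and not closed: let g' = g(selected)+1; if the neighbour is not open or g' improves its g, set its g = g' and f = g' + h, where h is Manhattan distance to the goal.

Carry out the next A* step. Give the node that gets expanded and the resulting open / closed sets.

expanded=(3,5); open=[(2,5) g=2 f=8, (2,6) g=1 f=8, (3,7) g=1 f=8, (4,5) g=2 f=8, (4,6) g=1 f=8]; closed=[(3,5), (3,6)]

step 1: expand (3,5) (f=6, h=5) → closed; open now [(2,5) g=2 f=8, (2,6) g=1 f=8, (3,7) g=1 f=8, (4,5) g=2 f=8, (4,6) g=1 f=8]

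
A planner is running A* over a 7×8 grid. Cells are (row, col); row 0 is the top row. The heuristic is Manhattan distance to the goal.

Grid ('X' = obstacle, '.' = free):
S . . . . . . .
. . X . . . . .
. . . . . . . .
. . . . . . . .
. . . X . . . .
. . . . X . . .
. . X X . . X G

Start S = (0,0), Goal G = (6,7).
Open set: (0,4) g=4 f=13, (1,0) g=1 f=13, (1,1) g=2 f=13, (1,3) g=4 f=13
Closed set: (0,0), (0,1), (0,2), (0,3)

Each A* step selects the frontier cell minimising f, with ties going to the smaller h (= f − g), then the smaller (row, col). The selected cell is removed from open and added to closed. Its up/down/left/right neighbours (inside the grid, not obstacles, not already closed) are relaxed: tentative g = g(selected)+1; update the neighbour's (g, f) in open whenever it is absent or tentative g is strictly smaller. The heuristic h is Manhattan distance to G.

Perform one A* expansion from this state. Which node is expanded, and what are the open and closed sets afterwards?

step 1: expand (0,4) (f=13, h=9) → closed; open now [(0,5) g=5 f=13, (1,0) g=1 f=13, (1,1) g=2 f=13, (1,3) g=4 f=13, (1,4) g=5 f=13]

expanded=(0,4); open=[(0,5) g=5 f=13, (1,0) g=1 f=13, (1,1) g=2 f=13, (1,3) g=4 f=13, (1,4) g=5 f=13]; closed=[(0,0), (0,1), (0,2), (0,3), (0,4)]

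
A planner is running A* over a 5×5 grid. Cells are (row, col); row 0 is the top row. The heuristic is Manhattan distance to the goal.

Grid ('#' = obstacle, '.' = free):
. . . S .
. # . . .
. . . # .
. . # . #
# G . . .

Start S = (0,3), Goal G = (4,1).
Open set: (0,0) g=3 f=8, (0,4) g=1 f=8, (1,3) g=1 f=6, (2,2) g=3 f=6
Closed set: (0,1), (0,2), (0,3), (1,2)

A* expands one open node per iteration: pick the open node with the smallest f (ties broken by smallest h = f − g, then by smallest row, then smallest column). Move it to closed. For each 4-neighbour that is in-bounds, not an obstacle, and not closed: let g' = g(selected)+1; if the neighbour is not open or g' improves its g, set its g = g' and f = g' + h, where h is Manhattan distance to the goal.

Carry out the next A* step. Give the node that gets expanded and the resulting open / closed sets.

expanded=(2,2); open=[(0,0) g=3 f=8, (0,4) g=1 f=8, (1,3) g=1 f=6, (2,1) g=4 f=6]; closed=[(0,1), (0,2), (0,3), (1,2), (2,2)]

step 1: expand (2,2) (f=6, h=3) → closed; open now [(0,0) g=3 f=8, (0,4) g=1 f=8, (1,3) g=1 f=6, (2,1) g=4 f=6]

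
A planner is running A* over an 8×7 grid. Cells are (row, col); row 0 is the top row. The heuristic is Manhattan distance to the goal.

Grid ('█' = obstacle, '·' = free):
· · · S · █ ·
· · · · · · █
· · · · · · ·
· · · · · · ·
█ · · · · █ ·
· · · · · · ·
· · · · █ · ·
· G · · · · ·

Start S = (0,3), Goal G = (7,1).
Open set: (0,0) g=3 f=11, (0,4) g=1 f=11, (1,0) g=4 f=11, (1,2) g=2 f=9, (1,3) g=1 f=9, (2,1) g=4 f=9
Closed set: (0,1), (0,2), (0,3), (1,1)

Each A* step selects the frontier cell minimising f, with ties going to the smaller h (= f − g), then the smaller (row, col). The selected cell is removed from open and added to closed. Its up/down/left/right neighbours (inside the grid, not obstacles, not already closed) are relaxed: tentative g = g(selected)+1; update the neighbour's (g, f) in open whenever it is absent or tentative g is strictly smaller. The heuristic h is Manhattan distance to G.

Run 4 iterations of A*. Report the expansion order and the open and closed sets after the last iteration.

order=[(2,1) → (3,1) → (4,1) → (5,1)]; open=[(0,0) g=3 f=11, (0,4) g=1 f=11, (1,0) g=4 f=11, (1,2) g=2 f=9, (1,3) g=1 f=9, (2,0) g=5 f=11, (2,2) g=5 f=11, (3,0) g=6 f=11, (3,2) g=6 f=11, (4,2) g=7 f=11, (5,0) g=8 f=11, (5,2) g=8 f=11, (6,1) g=8 f=9]; closed=[(0,1), (0,2), (0,3), (1,1), (2,1), (3,1), (4,1), (5,1)]

step 1: expand (2,1) (f=9, h=5) → closed; open now [(0,0) g=3 f=11, (0,4) g=1 f=11, (1,0) g=4 f=11, (1,2) g=2 f=9, (1,3) g=1 f=9, (2,0) g=5 f=11, (2,2) g=5 f=11, (3,1) g=5 f=9]
step 2: expand (3,1) (f=9, h=4) → closed; open now [(0,0) g=3 f=11, (0,4) g=1 f=11, (1,0) g=4 f=11, (1,2) g=2 f=9, (1,3) g=1 f=9, (2,0) g=5 f=11, (2,2) g=5 f=11, (3,0) g=6 f=11, (3,2) g=6 f=11, (4,1) g=6 f=9]
step 3: expand (4,1) (f=9, h=3) → closed; open now [(0,0) g=3 f=11, (0,4) g=1 f=11, (1,0) g=4 f=11, (1,2) g=2 f=9, (1,3) g=1 f=9, (2,0) g=5 f=11, (2,2) g=5 f=11, (3,0) g=6 f=11, (3,2) g=6 f=11, (4,2) g=7 f=11, (5,1) g=7 f=9]
step 4: expand (5,1) (f=9, h=2) → closed; open now [(0,0) g=3 f=11, (0,4) g=1 f=11, (1,0) g=4 f=11, (1,2) g=2 f=9, (1,3) g=1 f=9, (2,0) g=5 f=11, (2,2) g=5 f=11, (3,0) g=6 f=11, (3,2) g=6 f=11, (4,2) g=7 f=11, (5,0) g=8 f=11, (5,2) g=8 f=11, (6,1) g=8 f=9]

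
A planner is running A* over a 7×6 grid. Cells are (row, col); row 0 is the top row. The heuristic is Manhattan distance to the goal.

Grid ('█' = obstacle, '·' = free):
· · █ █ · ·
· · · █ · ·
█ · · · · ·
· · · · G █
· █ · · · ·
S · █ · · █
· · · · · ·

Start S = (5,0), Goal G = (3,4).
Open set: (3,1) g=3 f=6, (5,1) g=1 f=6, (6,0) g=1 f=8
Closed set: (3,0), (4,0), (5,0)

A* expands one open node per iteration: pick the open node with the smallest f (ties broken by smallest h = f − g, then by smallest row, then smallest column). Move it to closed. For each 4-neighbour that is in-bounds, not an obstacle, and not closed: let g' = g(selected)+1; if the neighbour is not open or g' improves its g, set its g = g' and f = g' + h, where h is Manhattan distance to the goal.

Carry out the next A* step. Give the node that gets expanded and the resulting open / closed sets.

expanded=(3,1); open=[(2,1) g=4 f=8, (3,2) g=4 f=6, (5,1) g=1 f=6, (6,0) g=1 f=8]; closed=[(3,0), (3,1), (4,0), (5,0)]

step 1: expand (3,1) (f=6, h=3) → closed; open now [(2,1) g=4 f=8, (3,2) g=4 f=6, (5,1) g=1 f=6, (6,0) g=1 f=8]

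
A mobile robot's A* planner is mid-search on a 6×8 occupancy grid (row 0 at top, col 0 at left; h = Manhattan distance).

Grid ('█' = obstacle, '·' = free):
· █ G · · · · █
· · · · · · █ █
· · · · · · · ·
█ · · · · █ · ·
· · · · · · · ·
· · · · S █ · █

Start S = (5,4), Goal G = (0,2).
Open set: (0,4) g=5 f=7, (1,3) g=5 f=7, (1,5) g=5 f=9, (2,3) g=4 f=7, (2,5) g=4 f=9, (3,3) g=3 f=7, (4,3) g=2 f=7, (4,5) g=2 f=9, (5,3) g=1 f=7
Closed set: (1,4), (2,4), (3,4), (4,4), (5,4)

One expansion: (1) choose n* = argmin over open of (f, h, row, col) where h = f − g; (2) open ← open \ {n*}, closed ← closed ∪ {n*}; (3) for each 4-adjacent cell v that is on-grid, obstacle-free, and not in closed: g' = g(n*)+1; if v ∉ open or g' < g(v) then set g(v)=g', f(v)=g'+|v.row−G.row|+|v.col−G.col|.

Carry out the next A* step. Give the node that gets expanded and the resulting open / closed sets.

step 1: expand (0,4) (f=7, h=2) → closed; open now [(0,3) g=6 f=7, (0,5) g=6 f=9, (1,3) g=5 f=7, (1,5) g=5 f=9, (2,3) g=4 f=7, (2,5) g=4 f=9, (3,3) g=3 f=7, (4,3) g=2 f=7, (4,5) g=2 f=9, (5,3) g=1 f=7]

expanded=(0,4); open=[(0,3) g=6 f=7, (0,5) g=6 f=9, (1,3) g=5 f=7, (1,5) g=5 f=9, (2,3) g=4 f=7, (2,5) g=4 f=9, (3,3) g=3 f=7, (4,3) g=2 f=7, (4,5) g=2 f=9, (5,3) g=1 f=7]; closed=[(0,4), (1,4), (2,4), (3,4), (4,4), (5,4)]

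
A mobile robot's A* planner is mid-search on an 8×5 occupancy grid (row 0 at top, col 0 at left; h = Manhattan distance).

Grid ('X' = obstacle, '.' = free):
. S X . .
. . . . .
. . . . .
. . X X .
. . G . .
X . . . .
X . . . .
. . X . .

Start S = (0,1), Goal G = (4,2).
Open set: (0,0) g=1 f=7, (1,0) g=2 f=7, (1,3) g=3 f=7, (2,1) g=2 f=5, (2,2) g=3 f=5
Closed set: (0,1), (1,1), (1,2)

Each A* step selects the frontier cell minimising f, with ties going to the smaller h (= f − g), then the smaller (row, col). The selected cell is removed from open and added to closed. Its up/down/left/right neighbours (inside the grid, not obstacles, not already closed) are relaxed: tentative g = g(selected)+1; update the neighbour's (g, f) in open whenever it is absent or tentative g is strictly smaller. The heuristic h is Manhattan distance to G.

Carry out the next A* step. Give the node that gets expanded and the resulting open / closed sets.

expanded=(2,2); open=[(0,0) g=1 f=7, (1,0) g=2 f=7, (1,3) g=3 f=7, (2,1) g=2 f=5, (2,3) g=4 f=7]; closed=[(0,1), (1,1), (1,2), (2,2)]

step 1: expand (2,2) (f=5, h=2) → closed; open now [(0,0) g=1 f=7, (1,0) g=2 f=7, (1,3) g=3 f=7, (2,1) g=2 f=5, (2,3) g=4 f=7]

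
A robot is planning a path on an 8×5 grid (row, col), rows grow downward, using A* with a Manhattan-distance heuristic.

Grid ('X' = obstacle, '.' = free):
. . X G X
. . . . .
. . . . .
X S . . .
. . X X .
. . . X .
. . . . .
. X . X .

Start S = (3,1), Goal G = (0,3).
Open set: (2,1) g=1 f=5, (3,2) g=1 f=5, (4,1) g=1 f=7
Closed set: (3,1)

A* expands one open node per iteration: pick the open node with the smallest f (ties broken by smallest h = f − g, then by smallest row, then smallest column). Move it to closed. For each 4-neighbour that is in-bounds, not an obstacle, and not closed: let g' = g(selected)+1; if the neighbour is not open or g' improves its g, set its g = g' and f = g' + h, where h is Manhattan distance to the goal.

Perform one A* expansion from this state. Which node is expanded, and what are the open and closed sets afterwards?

step 1: expand (2,1) (f=5, h=4) → closed; open now [(1,1) g=2 f=5, (2,0) g=2 f=7, (2,2) g=2 f=5, (3,2) g=1 f=5, (4,1) g=1 f=7]

expanded=(2,1); open=[(1,1) g=2 f=5, (2,0) g=2 f=7, (2,2) g=2 f=5, (3,2) g=1 f=5, (4,1) g=1 f=7]; closed=[(2,1), (3,1)]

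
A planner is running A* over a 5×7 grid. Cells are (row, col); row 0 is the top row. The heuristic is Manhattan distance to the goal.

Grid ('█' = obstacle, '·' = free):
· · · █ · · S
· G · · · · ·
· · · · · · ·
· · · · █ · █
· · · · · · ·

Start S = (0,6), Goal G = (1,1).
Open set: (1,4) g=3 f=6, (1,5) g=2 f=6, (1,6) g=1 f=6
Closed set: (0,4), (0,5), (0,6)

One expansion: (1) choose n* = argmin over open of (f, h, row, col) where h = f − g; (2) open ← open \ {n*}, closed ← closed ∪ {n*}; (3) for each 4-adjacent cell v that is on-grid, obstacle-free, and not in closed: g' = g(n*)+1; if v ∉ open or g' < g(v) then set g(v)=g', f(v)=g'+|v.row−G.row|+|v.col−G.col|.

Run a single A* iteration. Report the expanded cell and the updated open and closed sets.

step 1: expand (1,4) (f=6, h=3) → closed; open now [(1,3) g=4 f=6, (1,5) g=2 f=6, (1,6) g=1 f=6, (2,4) g=4 f=8]

expanded=(1,4); open=[(1,3) g=4 f=6, (1,5) g=2 f=6, (1,6) g=1 f=6, (2,4) g=4 f=8]; closed=[(0,4), (0,5), (0,6), (1,4)]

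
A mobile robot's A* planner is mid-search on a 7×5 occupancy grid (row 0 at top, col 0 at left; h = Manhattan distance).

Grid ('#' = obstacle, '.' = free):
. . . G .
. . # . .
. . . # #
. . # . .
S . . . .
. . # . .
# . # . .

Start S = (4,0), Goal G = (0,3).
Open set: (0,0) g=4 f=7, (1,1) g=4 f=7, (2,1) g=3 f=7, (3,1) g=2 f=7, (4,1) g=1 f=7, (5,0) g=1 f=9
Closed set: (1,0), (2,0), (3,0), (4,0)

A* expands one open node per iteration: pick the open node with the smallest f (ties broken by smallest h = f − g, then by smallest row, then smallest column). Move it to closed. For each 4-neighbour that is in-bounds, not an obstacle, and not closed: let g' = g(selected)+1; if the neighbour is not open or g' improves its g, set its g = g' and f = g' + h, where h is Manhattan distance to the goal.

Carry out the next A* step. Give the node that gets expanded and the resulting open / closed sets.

step 1: expand (0,0) (f=7, h=3) → closed; open now [(0,1) g=5 f=7, (1,1) g=4 f=7, (2,1) g=3 f=7, (3,1) g=2 f=7, (4,1) g=1 f=7, (5,0) g=1 f=9]

expanded=(0,0); open=[(0,1) g=5 f=7, (1,1) g=4 f=7, (2,1) g=3 f=7, (3,1) g=2 f=7, (4,1) g=1 f=7, (5,0) g=1 f=9]; closed=[(0,0), (1,0), (2,0), (3,0), (4,0)]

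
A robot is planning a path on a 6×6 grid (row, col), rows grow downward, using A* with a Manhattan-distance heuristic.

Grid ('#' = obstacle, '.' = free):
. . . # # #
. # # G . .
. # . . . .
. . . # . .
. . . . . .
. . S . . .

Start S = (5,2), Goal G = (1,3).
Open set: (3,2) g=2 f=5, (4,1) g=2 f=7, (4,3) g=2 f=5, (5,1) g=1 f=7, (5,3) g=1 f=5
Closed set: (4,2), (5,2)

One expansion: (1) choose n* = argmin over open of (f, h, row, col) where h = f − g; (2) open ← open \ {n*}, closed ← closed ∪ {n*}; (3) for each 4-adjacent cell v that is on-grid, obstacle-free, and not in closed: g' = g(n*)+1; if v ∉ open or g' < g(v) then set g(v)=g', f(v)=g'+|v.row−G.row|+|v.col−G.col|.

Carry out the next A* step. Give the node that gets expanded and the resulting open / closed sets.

expanded=(3,2); open=[(2,2) g=3 f=5, (3,1) g=3 f=7, (4,1) g=2 f=7, (4,3) g=2 f=5, (5,1) g=1 f=7, (5,3) g=1 f=5]; closed=[(3,2), (4,2), (5,2)]

step 1: expand (3,2) (f=5, h=3) → closed; open now [(2,2) g=3 f=5, (3,1) g=3 f=7, (4,1) g=2 f=7, (4,3) g=2 f=5, (5,1) g=1 f=7, (5,3) g=1 f=5]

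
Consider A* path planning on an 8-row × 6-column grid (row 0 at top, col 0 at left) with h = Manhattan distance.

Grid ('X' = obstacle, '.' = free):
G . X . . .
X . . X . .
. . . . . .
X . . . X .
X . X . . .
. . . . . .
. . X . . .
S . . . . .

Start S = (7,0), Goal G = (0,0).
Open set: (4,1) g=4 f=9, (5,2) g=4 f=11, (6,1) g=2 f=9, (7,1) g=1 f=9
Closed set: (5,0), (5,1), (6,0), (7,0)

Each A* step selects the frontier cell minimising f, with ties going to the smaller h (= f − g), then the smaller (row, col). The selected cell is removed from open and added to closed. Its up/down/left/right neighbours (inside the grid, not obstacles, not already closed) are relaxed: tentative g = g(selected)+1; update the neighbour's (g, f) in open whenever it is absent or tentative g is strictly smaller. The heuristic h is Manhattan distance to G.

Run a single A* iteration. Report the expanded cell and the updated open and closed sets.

expanded=(4,1); open=[(3,1) g=5 f=9, (5,2) g=4 f=11, (6,1) g=2 f=9, (7,1) g=1 f=9]; closed=[(4,1), (5,0), (5,1), (6,0), (7,0)]

step 1: expand (4,1) (f=9, h=5) → closed; open now [(3,1) g=5 f=9, (5,2) g=4 f=11, (6,1) g=2 f=9, (7,1) g=1 f=9]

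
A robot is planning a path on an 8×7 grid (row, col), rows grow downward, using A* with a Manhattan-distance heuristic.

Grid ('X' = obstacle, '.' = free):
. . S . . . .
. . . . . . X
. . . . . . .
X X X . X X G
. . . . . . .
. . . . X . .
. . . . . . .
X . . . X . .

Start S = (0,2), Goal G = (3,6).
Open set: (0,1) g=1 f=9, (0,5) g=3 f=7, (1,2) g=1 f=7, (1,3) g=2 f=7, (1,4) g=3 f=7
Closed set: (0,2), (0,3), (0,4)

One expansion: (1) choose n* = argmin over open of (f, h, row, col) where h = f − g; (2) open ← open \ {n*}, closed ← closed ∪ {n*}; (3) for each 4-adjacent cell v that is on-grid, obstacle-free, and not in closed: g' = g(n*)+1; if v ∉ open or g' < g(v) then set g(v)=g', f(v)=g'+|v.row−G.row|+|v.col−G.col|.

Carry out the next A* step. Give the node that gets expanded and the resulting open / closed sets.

expanded=(0,5); open=[(0,1) g=1 f=9, (0,6) g=4 f=7, (1,2) g=1 f=7, (1,3) g=2 f=7, (1,4) g=3 f=7, (1,5) g=4 f=7]; closed=[(0,2), (0,3), (0,4), (0,5)]

step 1: expand (0,5) (f=7, h=4) → closed; open now [(0,1) g=1 f=9, (0,6) g=4 f=7, (1,2) g=1 f=7, (1,3) g=2 f=7, (1,4) g=3 f=7, (1,5) g=4 f=7]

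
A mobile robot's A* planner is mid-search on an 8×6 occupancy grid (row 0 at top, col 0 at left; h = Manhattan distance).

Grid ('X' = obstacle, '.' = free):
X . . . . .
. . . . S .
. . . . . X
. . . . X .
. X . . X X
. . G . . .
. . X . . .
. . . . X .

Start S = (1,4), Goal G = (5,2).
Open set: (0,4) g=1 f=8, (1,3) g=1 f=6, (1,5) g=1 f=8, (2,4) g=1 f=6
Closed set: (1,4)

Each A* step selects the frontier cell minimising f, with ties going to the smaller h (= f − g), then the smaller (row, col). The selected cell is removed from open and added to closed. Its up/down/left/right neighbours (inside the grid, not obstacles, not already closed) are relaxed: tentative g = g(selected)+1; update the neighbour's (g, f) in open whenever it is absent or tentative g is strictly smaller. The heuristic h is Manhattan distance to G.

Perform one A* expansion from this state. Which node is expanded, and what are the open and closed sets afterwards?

expanded=(1,3); open=[(0,3) g=2 f=8, (0,4) g=1 f=8, (1,2) g=2 f=6, (1,5) g=1 f=8, (2,3) g=2 f=6, (2,4) g=1 f=6]; closed=[(1,3), (1,4)]

step 1: expand (1,3) (f=6, h=5) → closed; open now [(0,3) g=2 f=8, (0,4) g=1 f=8, (1,2) g=2 f=6, (1,5) g=1 f=8, (2,3) g=2 f=6, (2,4) g=1 f=6]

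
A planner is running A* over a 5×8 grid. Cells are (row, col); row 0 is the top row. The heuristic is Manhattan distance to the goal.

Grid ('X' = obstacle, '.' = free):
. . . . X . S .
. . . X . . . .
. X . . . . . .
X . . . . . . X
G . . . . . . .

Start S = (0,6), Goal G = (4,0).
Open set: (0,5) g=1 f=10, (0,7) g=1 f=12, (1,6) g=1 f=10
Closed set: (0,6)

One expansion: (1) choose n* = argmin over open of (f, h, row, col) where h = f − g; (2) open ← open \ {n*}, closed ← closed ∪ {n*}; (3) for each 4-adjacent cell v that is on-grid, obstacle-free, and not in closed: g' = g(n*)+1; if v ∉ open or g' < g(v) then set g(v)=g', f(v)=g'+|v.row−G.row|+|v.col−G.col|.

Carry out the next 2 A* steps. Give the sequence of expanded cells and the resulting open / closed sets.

step 1: expand (0,5) (f=10, h=9) → closed; open now [(0,7) g=1 f=12, (1,5) g=2 f=10, (1,6) g=1 f=10]
step 2: expand (1,5) (f=10, h=8) → closed; open now [(0,7) g=1 f=12, (1,4) g=3 f=10, (1,6) g=1 f=10, (2,5) g=3 f=10]

order=[(0,5) → (1,5)]; open=[(0,7) g=1 f=12, (1,4) g=3 f=10, (1,6) g=1 f=10, (2,5) g=3 f=10]; closed=[(0,5), (0,6), (1,5)]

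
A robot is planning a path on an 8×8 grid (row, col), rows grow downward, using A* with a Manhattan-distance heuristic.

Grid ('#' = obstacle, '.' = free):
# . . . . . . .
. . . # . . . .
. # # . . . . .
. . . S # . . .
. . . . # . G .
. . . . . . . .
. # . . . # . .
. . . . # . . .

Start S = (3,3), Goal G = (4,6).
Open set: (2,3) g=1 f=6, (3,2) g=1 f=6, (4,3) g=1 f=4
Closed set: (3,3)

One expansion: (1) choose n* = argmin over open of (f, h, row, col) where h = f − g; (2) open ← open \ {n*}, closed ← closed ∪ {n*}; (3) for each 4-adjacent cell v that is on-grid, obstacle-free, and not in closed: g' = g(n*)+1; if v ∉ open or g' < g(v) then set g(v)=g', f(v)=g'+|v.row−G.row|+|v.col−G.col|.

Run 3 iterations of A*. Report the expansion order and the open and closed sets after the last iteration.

order=[(4,3) → (4,2) → (5,3)]; open=[(2,3) g=1 f=6, (3,2) g=1 f=6, (4,1) g=3 f=8, (5,2) g=3 f=8, (5,4) g=3 f=6, (6,3) g=3 f=8]; closed=[(3,3), (4,2), (4,3), (5,3)]

step 1: expand (4,3) (f=4, h=3) → closed; open now [(2,3) g=1 f=6, (3,2) g=1 f=6, (4,2) g=2 f=6, (5,3) g=2 f=6]
step 2: expand (4,2) (f=6, h=4) → closed; open now [(2,3) g=1 f=6, (3,2) g=1 f=6, (4,1) g=3 f=8, (5,2) g=3 f=8, (5,3) g=2 f=6]
step 3: expand (5,3) (f=6, h=4) → closed; open now [(2,3) g=1 f=6, (3,2) g=1 f=6, (4,1) g=3 f=8, (5,2) g=3 f=8, (5,4) g=3 f=6, (6,3) g=3 f=8]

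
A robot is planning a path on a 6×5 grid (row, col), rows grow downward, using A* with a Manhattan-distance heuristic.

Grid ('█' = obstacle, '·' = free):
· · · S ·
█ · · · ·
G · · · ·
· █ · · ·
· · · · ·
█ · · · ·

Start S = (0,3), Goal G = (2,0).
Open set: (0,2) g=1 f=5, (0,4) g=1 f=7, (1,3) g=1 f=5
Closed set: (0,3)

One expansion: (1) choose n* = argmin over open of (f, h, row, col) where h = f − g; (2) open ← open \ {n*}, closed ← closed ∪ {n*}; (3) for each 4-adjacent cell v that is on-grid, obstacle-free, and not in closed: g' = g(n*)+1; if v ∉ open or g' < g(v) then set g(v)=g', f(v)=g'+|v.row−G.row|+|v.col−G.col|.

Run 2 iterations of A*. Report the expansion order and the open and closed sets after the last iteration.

order=[(0,2) → (0,1)]; open=[(0,0) g=3 f=5, (0,4) g=1 f=7, (1,1) g=3 f=5, (1,2) g=2 f=5, (1,3) g=1 f=5]; closed=[(0,1), (0,2), (0,3)]

step 1: expand (0,2) (f=5, h=4) → closed; open now [(0,1) g=2 f=5, (0,4) g=1 f=7, (1,2) g=2 f=5, (1,3) g=1 f=5]
step 2: expand (0,1) (f=5, h=3) → closed; open now [(0,0) g=3 f=5, (0,4) g=1 f=7, (1,1) g=3 f=5, (1,2) g=2 f=5, (1,3) g=1 f=5]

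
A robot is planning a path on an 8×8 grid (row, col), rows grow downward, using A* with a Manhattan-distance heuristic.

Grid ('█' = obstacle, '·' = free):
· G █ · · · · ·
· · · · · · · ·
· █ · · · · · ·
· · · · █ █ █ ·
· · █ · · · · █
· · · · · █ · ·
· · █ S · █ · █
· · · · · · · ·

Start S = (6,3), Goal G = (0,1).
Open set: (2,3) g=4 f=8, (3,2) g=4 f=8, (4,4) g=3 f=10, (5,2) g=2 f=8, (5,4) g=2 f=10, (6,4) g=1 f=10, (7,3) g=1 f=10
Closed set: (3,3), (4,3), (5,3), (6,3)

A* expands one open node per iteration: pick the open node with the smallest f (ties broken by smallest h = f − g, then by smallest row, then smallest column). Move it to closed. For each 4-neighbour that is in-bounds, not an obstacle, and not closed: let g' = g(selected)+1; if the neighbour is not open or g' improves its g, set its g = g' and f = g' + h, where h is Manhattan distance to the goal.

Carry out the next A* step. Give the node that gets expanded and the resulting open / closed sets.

expanded=(2,3); open=[(1,3) g=5 f=8, (2,2) g=5 f=8, (2,4) g=5 f=10, (3,2) g=4 f=8, (4,4) g=3 f=10, (5,2) g=2 f=8, (5,4) g=2 f=10, (6,4) g=1 f=10, (7,3) g=1 f=10]; closed=[(2,3), (3,3), (4,3), (5,3), (6,3)]

step 1: expand (2,3) (f=8, h=4) → closed; open now [(1,3) g=5 f=8, (2,2) g=5 f=8, (2,4) g=5 f=10, (3,2) g=4 f=8, (4,4) g=3 f=10, (5,2) g=2 f=8, (5,4) g=2 f=10, (6,4) g=1 f=10, (7,3) g=1 f=10]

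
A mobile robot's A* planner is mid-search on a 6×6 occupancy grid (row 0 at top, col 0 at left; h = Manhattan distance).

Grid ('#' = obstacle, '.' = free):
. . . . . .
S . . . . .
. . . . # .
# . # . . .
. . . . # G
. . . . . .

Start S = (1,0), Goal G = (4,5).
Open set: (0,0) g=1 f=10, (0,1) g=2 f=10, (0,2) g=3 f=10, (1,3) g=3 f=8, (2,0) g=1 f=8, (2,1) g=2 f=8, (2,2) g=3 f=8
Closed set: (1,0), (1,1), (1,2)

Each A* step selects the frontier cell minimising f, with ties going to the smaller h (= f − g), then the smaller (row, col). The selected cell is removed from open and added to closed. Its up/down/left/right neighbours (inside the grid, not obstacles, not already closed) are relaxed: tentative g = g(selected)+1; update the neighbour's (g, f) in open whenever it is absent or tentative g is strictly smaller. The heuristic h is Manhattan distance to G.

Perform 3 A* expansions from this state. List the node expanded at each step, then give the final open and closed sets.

order=[(1,3) → (1,4) → (1,5)]; open=[(0,0) g=1 f=10, (0,1) g=2 f=10, (0,2) g=3 f=10, (0,3) g=4 f=10, (0,4) g=5 f=10, (0,5) g=6 f=10, (2,0) g=1 f=8, (2,1) g=2 f=8, (2,2) g=3 f=8, (2,3) g=4 f=8, (2,5) g=6 f=8]; closed=[(1,0), (1,1), (1,2), (1,3), (1,4), (1,5)]

step 1: expand (1,3) (f=8, h=5) → closed; open now [(0,0) g=1 f=10, (0,1) g=2 f=10, (0,2) g=3 f=10, (0,3) g=4 f=10, (1,4) g=4 f=8, (2,0) g=1 f=8, (2,1) g=2 f=8, (2,2) g=3 f=8, (2,3) g=4 f=8]
step 2: expand (1,4) (f=8, h=4) → closed; open now [(0,0) g=1 f=10, (0,1) g=2 f=10, (0,2) g=3 f=10, (0,3) g=4 f=10, (0,4) g=5 f=10, (1,5) g=5 f=8, (2,0) g=1 f=8, (2,1) g=2 f=8, (2,2) g=3 f=8, (2,3) g=4 f=8]
step 3: expand (1,5) (f=8, h=3) → closed; open now [(0,0) g=1 f=10, (0,1) g=2 f=10, (0,2) g=3 f=10, (0,3) g=4 f=10, (0,4) g=5 f=10, (0,5) g=6 f=10, (2,0) g=1 f=8, (2,1) g=2 f=8, (2,2) g=3 f=8, (2,3) g=4 f=8, (2,5) g=6 f=8]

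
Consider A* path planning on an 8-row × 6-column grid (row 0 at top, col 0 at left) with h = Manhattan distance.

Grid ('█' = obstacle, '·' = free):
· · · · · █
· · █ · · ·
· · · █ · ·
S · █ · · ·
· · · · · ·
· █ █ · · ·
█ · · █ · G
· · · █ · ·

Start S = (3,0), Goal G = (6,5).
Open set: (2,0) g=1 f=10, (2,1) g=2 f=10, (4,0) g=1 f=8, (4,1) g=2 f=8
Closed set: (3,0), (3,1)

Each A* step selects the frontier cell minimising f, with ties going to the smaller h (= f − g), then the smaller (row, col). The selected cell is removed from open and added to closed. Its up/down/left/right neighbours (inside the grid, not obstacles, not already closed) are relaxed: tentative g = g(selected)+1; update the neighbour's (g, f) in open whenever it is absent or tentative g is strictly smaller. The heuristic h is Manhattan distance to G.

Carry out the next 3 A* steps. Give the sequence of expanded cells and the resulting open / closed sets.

step 1: expand (4,1) (f=8, h=6) → closed; open now [(2,0) g=1 f=10, (2,1) g=2 f=10, (4,0) g=1 f=8, (4,2) g=3 f=8]
step 2: expand (4,2) (f=8, h=5) → closed; open now [(2,0) g=1 f=10, (2,1) g=2 f=10, (4,0) g=1 f=8, (4,3) g=4 f=8]
step 3: expand (4,3) (f=8, h=4) → closed; open now [(2,0) g=1 f=10, (2,1) g=2 f=10, (3,3) g=5 f=10, (4,0) g=1 f=8, (4,4) g=5 f=8, (5,3) g=5 f=8]

order=[(4,1) → (4,2) → (4,3)]; open=[(2,0) g=1 f=10, (2,1) g=2 f=10, (3,3) g=5 f=10, (4,0) g=1 f=8, (4,4) g=5 f=8, (5,3) g=5 f=8]; closed=[(3,0), (3,1), (4,1), (4,2), (4,3)]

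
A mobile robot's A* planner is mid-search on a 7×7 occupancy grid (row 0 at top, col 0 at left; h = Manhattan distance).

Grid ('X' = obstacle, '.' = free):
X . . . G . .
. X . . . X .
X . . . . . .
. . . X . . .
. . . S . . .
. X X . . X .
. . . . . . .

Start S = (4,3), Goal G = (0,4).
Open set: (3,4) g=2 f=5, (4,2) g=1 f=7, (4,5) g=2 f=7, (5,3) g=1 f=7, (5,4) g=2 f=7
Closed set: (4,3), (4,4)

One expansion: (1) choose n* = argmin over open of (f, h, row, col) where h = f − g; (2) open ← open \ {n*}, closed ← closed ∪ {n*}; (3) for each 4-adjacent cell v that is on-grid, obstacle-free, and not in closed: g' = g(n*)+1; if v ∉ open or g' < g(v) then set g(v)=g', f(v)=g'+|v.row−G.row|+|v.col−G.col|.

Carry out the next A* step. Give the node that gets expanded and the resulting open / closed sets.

expanded=(3,4); open=[(2,4) g=3 f=5, (3,5) g=3 f=7, (4,2) g=1 f=7, (4,5) g=2 f=7, (5,3) g=1 f=7, (5,4) g=2 f=7]; closed=[(3,4), (4,3), (4,4)]

step 1: expand (3,4) (f=5, h=3) → closed; open now [(2,4) g=3 f=5, (3,5) g=3 f=7, (4,2) g=1 f=7, (4,5) g=2 f=7, (5,3) g=1 f=7, (5,4) g=2 f=7]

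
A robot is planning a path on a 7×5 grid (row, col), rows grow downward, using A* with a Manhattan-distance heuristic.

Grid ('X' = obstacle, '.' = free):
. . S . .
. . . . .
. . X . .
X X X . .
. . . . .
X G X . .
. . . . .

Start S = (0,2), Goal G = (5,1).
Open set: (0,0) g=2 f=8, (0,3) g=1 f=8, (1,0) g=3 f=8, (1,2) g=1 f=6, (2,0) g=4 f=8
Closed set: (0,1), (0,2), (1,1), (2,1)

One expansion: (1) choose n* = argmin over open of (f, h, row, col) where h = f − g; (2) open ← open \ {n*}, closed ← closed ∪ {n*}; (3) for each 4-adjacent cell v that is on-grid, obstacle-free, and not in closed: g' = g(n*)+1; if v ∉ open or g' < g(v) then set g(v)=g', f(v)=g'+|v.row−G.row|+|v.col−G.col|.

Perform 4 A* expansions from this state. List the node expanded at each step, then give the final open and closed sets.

step 1: expand (1,2) (f=6, h=5) → closed; open now [(0,0) g=2 f=8, (0,3) g=1 f=8, (1,0) g=3 f=8, (1,3) g=2 f=8, (2,0) g=4 f=8]
step 2: expand (2,0) (f=8, h=4) → closed; open now [(0,0) g=2 f=8, (0,3) g=1 f=8, (1,0) g=3 f=8, (1,3) g=2 f=8]
step 3: expand (1,0) (f=8, h=5) → closed; open now [(0,0) g=2 f=8, (0,3) g=1 f=8, (1,3) g=2 f=8]
step 4: expand (0,0) (f=8, h=6) → closed; open now [(0,3) g=1 f=8, (1,3) g=2 f=8]

order=[(1,2) → (2,0) → (1,0) → (0,0)]; open=[(0,3) g=1 f=8, (1,3) g=2 f=8]; closed=[(0,0), (0,1), (0,2), (1,0), (1,1), (1,2), (2,0), (2,1)]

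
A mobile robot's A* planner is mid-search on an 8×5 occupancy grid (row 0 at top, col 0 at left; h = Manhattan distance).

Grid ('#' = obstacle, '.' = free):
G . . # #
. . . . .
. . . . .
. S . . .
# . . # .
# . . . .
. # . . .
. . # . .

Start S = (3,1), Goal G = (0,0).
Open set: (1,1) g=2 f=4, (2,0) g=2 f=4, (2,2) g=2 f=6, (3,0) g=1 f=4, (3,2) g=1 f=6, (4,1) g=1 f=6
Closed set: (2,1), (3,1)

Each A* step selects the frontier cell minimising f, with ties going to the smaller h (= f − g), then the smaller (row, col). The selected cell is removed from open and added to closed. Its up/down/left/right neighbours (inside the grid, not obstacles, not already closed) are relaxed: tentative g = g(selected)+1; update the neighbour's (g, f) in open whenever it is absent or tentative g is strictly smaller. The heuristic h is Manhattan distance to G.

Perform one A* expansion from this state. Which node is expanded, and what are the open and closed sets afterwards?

step 1: expand (1,1) (f=4, h=2) → closed; open now [(0,1) g=3 f=4, (1,0) g=3 f=4, (1,2) g=3 f=6, (2,0) g=2 f=4, (2,2) g=2 f=6, (3,0) g=1 f=4, (3,2) g=1 f=6, (4,1) g=1 f=6]

expanded=(1,1); open=[(0,1) g=3 f=4, (1,0) g=3 f=4, (1,2) g=3 f=6, (2,0) g=2 f=4, (2,2) g=2 f=6, (3,0) g=1 f=4, (3,2) g=1 f=6, (4,1) g=1 f=6]; closed=[(1,1), (2,1), (3,1)]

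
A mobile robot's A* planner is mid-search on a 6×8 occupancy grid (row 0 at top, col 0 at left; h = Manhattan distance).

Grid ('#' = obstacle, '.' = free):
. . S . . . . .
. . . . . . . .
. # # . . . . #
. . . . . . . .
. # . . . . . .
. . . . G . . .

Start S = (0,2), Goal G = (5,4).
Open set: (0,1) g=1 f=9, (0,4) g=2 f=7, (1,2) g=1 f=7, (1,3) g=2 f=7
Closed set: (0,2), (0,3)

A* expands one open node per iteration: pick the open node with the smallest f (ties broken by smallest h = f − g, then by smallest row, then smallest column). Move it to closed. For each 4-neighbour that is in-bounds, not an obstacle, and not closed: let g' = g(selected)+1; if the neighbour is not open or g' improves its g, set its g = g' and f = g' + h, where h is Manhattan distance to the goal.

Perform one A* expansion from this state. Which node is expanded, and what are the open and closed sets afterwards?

step 1: expand (0,4) (f=7, h=5) → closed; open now [(0,1) g=1 f=9, (0,5) g=3 f=9, (1,2) g=1 f=7, (1,3) g=2 f=7, (1,4) g=3 f=7]

expanded=(0,4); open=[(0,1) g=1 f=9, (0,5) g=3 f=9, (1,2) g=1 f=7, (1,3) g=2 f=7, (1,4) g=3 f=7]; closed=[(0,2), (0,3), (0,4)]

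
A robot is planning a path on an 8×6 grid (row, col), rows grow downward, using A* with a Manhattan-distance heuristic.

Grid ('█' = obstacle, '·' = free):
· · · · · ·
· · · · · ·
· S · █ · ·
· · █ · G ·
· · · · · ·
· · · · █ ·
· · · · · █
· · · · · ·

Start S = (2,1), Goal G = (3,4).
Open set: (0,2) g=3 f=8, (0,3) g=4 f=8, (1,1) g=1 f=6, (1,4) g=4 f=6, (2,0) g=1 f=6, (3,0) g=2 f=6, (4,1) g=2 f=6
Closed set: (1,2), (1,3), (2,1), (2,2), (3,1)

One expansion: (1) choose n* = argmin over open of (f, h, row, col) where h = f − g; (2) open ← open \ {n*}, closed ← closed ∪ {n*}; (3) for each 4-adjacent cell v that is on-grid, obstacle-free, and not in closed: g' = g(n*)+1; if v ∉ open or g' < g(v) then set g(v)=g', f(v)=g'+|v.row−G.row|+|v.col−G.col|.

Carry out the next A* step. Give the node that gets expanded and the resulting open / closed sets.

expanded=(1,4); open=[(0,2) g=3 f=8, (0,3) g=4 f=8, (0,4) g=5 f=8, (1,1) g=1 f=6, (1,5) g=5 f=8, (2,0) g=1 f=6, (2,4) g=5 f=6, (3,0) g=2 f=6, (4,1) g=2 f=6]; closed=[(1,2), (1,3), (1,4), (2,1), (2,2), (3,1)]

step 1: expand (1,4) (f=6, h=2) → closed; open now [(0,2) g=3 f=8, (0,3) g=4 f=8, (0,4) g=5 f=8, (1,1) g=1 f=6, (1,5) g=5 f=8, (2,0) g=1 f=6, (2,4) g=5 f=6, (3,0) g=2 f=6, (4,1) g=2 f=6]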